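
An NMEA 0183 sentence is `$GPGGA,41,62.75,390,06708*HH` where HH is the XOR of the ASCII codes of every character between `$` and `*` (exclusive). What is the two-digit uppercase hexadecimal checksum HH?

78

XOR the ASCII codes of the payload characters:
  'G' = 0x47 → acc = 0x47
  'P' = 0x50 → acc = 0x17
  'G' = 0x47 → acc = 0x50
  'G' = 0x47 → acc = 0x17
  'A' = 0x41 → acc = 0x56
  ',' = 0x2C → acc = 0x7A
  '4' = 0x34 → acc = 0x4E
  '1' = 0x31 → acc = 0x7F
  ',' = 0x2C → acc = 0x53
  '6' = 0x36 → acc = 0x65
  '2' = 0x32 → acc = 0x57
  '.' = 0x2E → acc = 0x79
  '7' = 0x37 → acc = 0x4E
  '5' = 0x35 → acc = 0x7B
  ',' = 0x2C → acc = 0x57
  '3' = 0x33 → acc = 0x64
  '9' = 0x39 → acc = 0x5D
  '0' = 0x30 → acc = 0x6D
  ',' = 0x2C → acc = 0x41
  '0' = 0x30 → acc = 0x71
  '6' = 0x36 → acc = 0x47
  '7' = 0x37 → acc = 0x70
  '0' = 0x30 → acc = 0x40
  '8' = 0x38 → acc = 0x78
Checksum = 0x78.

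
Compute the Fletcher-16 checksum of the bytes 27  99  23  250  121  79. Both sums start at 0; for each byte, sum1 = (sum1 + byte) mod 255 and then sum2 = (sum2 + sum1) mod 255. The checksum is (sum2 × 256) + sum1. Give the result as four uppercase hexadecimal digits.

2359

Running sums (mod 255):
  after byte 0 (27): sum1=27, sum2=27
  after byte 1 (99): sum1=126, sum2=153
  after byte 2 (23): sum1=149, sum2=47
  after byte 3 (250): sum1=144, sum2=191
  after byte 4 (121): sum1=10, sum2=201
  after byte 5 (79): sum1=89, sum2=35
Checksum = sum2·256 + sum1 = 35·256 + 89 = 9049 = 0x2359.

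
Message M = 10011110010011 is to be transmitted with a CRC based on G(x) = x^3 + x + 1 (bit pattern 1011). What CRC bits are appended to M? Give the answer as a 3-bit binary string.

111

Append 3 zeros: 10011110010011000. Divide by 1011 (XOR where the leading bit is 1):
  pos 0: 1001 XOR 1011 = 0010
  pos 2: 1011 XOR 1011 = 0000
  pos 6: 1001 XOR 1011 = 0010
  pos 8: 1000 XOR 1011 = 0011
  pos 10: 1111 XOR 1011 = 0100
  pos 11: 1000 XOR 1011 = 0011
  pos 13: 1100 XOR 1011 = 0111
Remainder (last 3 bits) = 111. This is the CRC / FCS.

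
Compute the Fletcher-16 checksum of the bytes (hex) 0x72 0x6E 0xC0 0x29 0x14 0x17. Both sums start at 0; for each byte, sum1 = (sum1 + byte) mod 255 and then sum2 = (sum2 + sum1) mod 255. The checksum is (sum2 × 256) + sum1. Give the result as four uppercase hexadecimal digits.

94F5

Running sums (mod 255):
  after byte 0 (0x72): sum1=114, sum2=114
  after byte 1 (0x6E): sum1=224, sum2=83
  after byte 2 (0xC0): sum1=161, sum2=244
  after byte 3 (0x29): sum1=202, sum2=191
  after byte 4 (0x14): sum1=222, sum2=158
  after byte 5 (0x17): sum1=245, sum2=148
Checksum = sum2·256 + sum1 = 148·256 + 245 = 38133 = 0x94F5.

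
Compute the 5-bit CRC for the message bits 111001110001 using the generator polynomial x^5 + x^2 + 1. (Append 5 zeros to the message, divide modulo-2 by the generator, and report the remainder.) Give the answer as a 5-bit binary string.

Append 5 zeros: 11100111000100000. Divide by 100101 (XOR where the leading bit is 1):
  pos 0: 111001 XOR 100101 = 011100
  pos 1: 111001 XOR 100101 = 011100
  pos 2: 111001 XOR 100101 = 011100
  pos 3: 111000 XOR 100101 = 011101
  pos 4: 111010 XOR 100101 = 011111
  pos 5: 111110 XOR 100101 = 011011
  pos 6: 110111 XOR 100101 = 010010
  pos 7: 100100 XOR 100101 = 000001
Remainder (last 5 bits) = 10000. This is the CRC / FCS.

10000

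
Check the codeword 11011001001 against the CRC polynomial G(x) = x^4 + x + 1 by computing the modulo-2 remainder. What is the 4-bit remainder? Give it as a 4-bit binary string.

0011

Modulo-2 division of 11011001001 by 10011:
  pos 0: 11011 XOR 10011 = 01000
  pos 1: 10000 XOR 10011 = 00011
  pos 4: 11010 XOR 10011 = 01001
  pos 5: 10010 XOR 10011 = 00001
Remainder = 0011 (nonzero — an error is detected).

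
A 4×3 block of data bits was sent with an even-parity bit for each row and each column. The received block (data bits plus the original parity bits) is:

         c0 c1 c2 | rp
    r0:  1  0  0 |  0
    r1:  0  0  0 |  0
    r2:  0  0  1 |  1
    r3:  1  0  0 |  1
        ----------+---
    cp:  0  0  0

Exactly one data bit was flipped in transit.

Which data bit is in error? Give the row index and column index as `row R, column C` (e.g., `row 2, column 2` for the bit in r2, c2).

row 0, column 2

Recompute each row's even parity and compare to rp:
  r0: data parity 1, sent rp 0 → mismatch
  r1: data parity 0, sent rp 0 → ok
  r2: data parity 1, sent rp 1 → ok
  r3: data parity 1, sent rp 1 → ok
Recompute each column's even parity and compare to cp:
  c0: data parity 0, sent cp 0 → ok
  c1: data parity 0, sent cp 0 → ok
  c2: data parity 1, sent cp 0 → mismatch
Exactly one row (r0) and one column (c2) fail → the flipped bit is at their intersection.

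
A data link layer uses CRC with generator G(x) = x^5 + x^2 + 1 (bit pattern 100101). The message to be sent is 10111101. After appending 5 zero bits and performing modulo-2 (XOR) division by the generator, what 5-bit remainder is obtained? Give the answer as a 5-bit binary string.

11001

Append 5 zeros: 1011110100000. Divide by 100101 (XOR where the leading bit is 1):
  pos 0: 101111 XOR 100101 = 001010
  pos 2: 101001 XOR 100101 = 001100
  pos 4: 110000 XOR 100101 = 010101
  pos 5: 101010 XOR 100101 = 001111
  pos 7: 111100 XOR 100101 = 011001
Remainder (last 5 bits) = 11001. This is the CRC / FCS.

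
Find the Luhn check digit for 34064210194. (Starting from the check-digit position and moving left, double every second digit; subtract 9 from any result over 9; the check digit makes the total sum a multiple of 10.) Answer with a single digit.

Partial digits right→left: 4 9 1 0 1 2 4 6 0 4 3
Double every second digit counting from the check-digit position (so the 1st, 3rd, 5th, ... of the partial from the right).
  doubled (with −9 where >9): 8 2 2 8 0 6 → sum 26
  kept as-is: 9 0 2 6 4 → sum 21
Total = 26 + 21 = 47.
Check digit = (10 − (47 mod 10)) mod 10 = 3.

3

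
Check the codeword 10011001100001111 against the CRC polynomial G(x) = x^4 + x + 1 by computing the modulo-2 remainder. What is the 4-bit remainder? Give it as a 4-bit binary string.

Modulo-2 division of 10011001100001111 by 10011:
  pos 0: 10011 XOR 10011 = 00000
  pos 7: 11000 XOR 10011 = 01011
  pos 8: 10110 XOR 10011 = 00101
  pos 10: 10111 XOR 10011 = 00100
  pos 12: 10011 XOR 10011 = 00000
Remainder = 0000 (zero — the frame passes the CRC check).

0000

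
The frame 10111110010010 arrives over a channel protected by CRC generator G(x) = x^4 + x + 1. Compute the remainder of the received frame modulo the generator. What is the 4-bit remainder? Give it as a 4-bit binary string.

0001

Modulo-2 division of 10111110010010 by 10011:
  pos 0: 10111 XOR 10011 = 00100
  pos 2: 10011 XOR 10011 = 00000
  pos 9: 10010 XOR 10011 = 00001
Remainder = 0001 (nonzero — an error is detected).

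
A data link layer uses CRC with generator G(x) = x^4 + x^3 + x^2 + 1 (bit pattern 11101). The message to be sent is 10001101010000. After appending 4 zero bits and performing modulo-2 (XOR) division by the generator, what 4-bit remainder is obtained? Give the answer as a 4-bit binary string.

1011

Append 4 zeros: 100011010100000000. Divide by 11101 (XOR where the leading bit is 1):
  pos 0: 10001 XOR 11101 = 01100
  pos 1: 11001 XOR 11101 = 00100
  pos 3: 10001 XOR 11101 = 01100
  pos 4: 11000 XOR 11101 = 00101
  pos 6: 10110 XOR 11101 = 01011
  pos 7: 10110 XOR 11101 = 01011
  pos 8: 10110 XOR 11101 = 01011
  pos 9: 10110 XOR 11101 = 01011
  pos 10: 10110 XOR 11101 = 01011
  pos 11: 10110 XOR 11101 = 01011
  pos 12: 10110 XOR 11101 = 01011
  pos 13: 10110 XOR 11101 = 01011
Remainder (last 4 bits) = 1011. This is the CRC / FCS.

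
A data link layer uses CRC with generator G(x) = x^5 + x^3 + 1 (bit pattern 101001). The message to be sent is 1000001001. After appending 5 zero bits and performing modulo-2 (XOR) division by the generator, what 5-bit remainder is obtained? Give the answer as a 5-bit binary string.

Append 5 zeros: 100000100100000. Divide by 101001 (XOR where the leading bit is 1):
  pos 0: 100000 XOR 101001 = 001001
  pos 2: 100110 XOR 101001 = 001111
  pos 4: 111101 XOR 101001 = 010100
  pos 5: 101000 XOR 101001 = 000001
Remainder (last 5 bits) = 10000. This is the CRC / FCS.

10000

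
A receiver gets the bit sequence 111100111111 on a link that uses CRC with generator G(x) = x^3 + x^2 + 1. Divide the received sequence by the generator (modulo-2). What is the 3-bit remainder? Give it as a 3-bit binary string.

Modulo-2 division of 111100111111 by 1101:
  pos 0: 1111 XOR 1101 = 0010
  pos 2: 1000 XOR 1101 = 0101
  pos 3: 1011 XOR 1101 = 0110
  pos 4: 1101 XOR 1101 = 0000
  pos 8: 1111 XOR 1101 = 0010
Remainder = 010 (nonzero — an error is detected).

010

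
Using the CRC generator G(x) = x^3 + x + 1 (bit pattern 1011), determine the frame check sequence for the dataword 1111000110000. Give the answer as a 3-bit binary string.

Append 3 zeros: 1111000110000000. Divide by 1011 (XOR where the leading bit is 1):
  pos 0: 1111 XOR 1011 = 0100
  pos 1: 1000 XOR 1011 = 0011
  pos 3: 1100 XOR 1011 = 0111
  pos 4: 1111 XOR 1011 = 0100
  pos 5: 1001 XOR 1011 = 0010
  pos 7: 1000 XOR 1011 = 0011
  pos 9: 1100 XOR 1011 = 0111
  pos 10: 1110 XOR 1011 = 0101
  pos 11: 1010 XOR 1011 = 0001
Remainder (last 3 bits) = 010. This is the CRC / FCS.

010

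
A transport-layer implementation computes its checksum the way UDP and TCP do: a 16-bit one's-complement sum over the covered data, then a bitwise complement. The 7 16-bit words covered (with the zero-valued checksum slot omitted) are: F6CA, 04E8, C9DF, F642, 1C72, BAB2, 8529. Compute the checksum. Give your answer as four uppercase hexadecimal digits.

One's-complement addition (fold any carry out of bit 15 back into bit 0):
  0xF6CA + 0x04E8 = 0x0FBB2
  0xFBB2 + 0xC9DF = 0x1C591 → wrap carry → 0xC592
  0xC592 + 0xF642 = 0x1BBD4 → wrap carry → 0xBBD5
  0xBBD5 + 0x1C72 = 0x0D847
  0xD847 + 0xBAB2 = 0x192F9 → wrap carry → 0x92FA
  0x92FA + 0x8529 = 0x11823 → wrap carry → 0x1824
One's-complement sum = 0x1824.
Checksum = ~0x1824 & 0xFFFF = 0xE7DB.

E7DB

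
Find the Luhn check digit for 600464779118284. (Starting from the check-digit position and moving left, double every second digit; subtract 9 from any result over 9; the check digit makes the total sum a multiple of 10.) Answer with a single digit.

4

Partial digits right→left: 4 8 2 8 1 1 9 7 7 4 6 4 0 0 6
Double every second digit counting from the check-digit position (so the 1st, 3rd, 5th, ... of the partial from the right).
  doubled (with −9 where >9): 8 4 2 9 5 3 0 3 → sum 34
  kept as-is: 8 8 1 7 4 4 0 → sum 32
Total = 34 + 32 = 66.
Check digit = (10 − (66 mod 10)) mod 10 = 4.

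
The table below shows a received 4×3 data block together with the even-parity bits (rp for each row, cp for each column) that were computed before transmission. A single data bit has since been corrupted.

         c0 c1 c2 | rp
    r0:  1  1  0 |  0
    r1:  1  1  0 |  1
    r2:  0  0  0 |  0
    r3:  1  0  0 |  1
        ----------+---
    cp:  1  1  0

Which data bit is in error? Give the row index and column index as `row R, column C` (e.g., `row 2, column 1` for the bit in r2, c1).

Recompute each row's even parity and compare to rp:
  r0: data parity 0, sent rp 0 → ok
  r1: data parity 0, sent rp 1 → mismatch
  r2: data parity 0, sent rp 0 → ok
  r3: data parity 1, sent rp 1 → ok
Recompute each column's even parity and compare to cp:
  c0: data parity 1, sent cp 1 → ok
  c1: data parity 0, sent cp 1 → mismatch
  c2: data parity 0, sent cp 0 → ok
Exactly one row (r1) and one column (c1) fail → the flipped bit is at their intersection.

row 1, column 1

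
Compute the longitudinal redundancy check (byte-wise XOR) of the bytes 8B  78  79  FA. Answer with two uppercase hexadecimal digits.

XOR the bytes together:
  start with 0x8B
  0x8B ⊕ 0x78 = 0xF3
  0xF3 ⊕ 0x79 = 0x8A
  0x8A ⊕ 0xFA = 0x70

70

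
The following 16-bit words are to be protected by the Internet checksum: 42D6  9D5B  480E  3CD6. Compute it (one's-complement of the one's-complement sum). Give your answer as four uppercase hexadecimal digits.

9AE9

One's-complement addition (fold any carry out of bit 15 back into bit 0):
  0x42D6 + 0x9D5B = 0x0E031
  0xE031 + 0x480E = 0x1283F → wrap carry → 0x2840
  0x2840 + 0x3CD6 = 0x06516
One's-complement sum = 0x6516.
Checksum = ~0x6516 & 0xFFFF = 0x9AE9.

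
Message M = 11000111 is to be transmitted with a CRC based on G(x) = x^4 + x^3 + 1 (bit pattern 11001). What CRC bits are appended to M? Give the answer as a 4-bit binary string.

Append 4 zeros: 110001110000. Divide by 11001 (XOR where the leading bit is 1):
  pos 0: 11000 XOR 11001 = 00001
  pos 4: 11110 XOR 11001 = 00111
  pos 6: 11100 XOR 11001 = 00101
Remainder (last 4 bits) = 1010. This is the CRC / FCS.

1010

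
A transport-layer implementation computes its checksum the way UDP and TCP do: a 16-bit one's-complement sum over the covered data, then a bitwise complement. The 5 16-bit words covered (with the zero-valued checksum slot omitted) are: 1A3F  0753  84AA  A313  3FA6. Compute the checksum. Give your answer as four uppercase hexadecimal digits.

7709

One's-complement addition (fold any carry out of bit 15 back into bit 0):
  0x1A3F + 0x0753 = 0x02192
  0x2192 + 0x84AA = 0x0A63C
  0xA63C + 0xA313 = 0x1494F → wrap carry → 0x4950
  0x4950 + 0x3FA6 = 0x088F6
One's-complement sum = 0x88F6.
Checksum = ~0x88F6 & 0xFFFF = 0x7709.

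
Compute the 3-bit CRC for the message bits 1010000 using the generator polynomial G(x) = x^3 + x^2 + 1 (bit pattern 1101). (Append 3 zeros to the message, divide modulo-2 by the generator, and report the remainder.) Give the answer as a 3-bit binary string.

101

Append 3 zeros: 1010000000. Divide by 1101 (XOR where the leading bit is 1):
  pos 0: 1010 XOR 1101 = 0111
  pos 1: 1110 XOR 1101 = 0011
  pos 3: 1100 XOR 1101 = 0001
  pos 6: 1000 XOR 1101 = 0101
Remainder (last 3 bits) = 101. This is the CRC / FCS.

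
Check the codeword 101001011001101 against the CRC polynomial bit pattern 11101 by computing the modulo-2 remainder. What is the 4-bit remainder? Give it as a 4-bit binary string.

Modulo-2 division of 101001011001101 by 11101:
  pos 0: 10100 XOR 11101 = 01001
  pos 1: 10011 XOR 11101 = 01110
  pos 2: 11100 XOR 11101 = 00001
  pos 6: 11100 XOR 11101 = 00001
  pos 10: 11101 XOR 11101 = 00000
Remainder = 0000 (zero — the frame passes the CRC check).

0000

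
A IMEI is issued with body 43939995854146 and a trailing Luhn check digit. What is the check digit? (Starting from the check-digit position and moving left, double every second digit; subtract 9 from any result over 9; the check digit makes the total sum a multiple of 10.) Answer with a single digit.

Partial digits right→left: 6 4 1 4 5 8 5 9 9 9 3 9 3 4
Double every second digit counting from the check-digit position (so the 1st, 3rd, 5th, ... of the partial from the right).
  doubled (with −9 where >9): 3 2 1 1 9 6 6 → sum 28
  kept as-is: 4 4 8 9 9 9 4 → sum 47
Total = 28 + 47 = 75.
Check digit = (10 − (75 mod 10)) mod 10 = 5.

5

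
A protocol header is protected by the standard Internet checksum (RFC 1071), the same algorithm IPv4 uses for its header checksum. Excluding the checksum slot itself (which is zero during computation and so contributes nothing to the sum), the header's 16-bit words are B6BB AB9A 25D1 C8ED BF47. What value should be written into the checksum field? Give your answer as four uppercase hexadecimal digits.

EFA2

One's-complement addition (fold any carry out of bit 15 back into bit 0):
  0xB6BB + 0xAB9A = 0x16255 → wrap carry → 0x6256
  0x6256 + 0x25D1 = 0x08827
  0x8827 + 0xC8ED = 0x15114 → wrap carry → 0x5115
  0x5115 + 0xBF47 = 0x1105C → wrap carry → 0x105D
One's-complement sum = 0x105D.
Checksum = ~0x105D & 0xFFFF = 0xEFA2.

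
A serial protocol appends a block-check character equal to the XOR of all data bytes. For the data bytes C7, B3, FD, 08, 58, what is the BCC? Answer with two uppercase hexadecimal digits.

D9

XOR the bytes together:
  start with 0xC7
  0xC7 ⊕ 0xB3 = 0x74
  0x74 ⊕ 0xFD = 0x89
  0x89 ⊕ 0x08 = 0x81
  0x81 ⊕ 0x58 = 0xD9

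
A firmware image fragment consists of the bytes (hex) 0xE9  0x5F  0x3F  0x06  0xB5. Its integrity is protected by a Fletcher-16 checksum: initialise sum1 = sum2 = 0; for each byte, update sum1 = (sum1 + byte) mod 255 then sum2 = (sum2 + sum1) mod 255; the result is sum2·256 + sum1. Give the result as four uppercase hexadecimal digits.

Running sums (mod 255):
  after byte 0 (0xE9): sum1=233, sum2=233
  after byte 1 (0x5F): sum1=73, sum2=51
  after byte 2 (0x3F): sum1=136, sum2=187
  after byte 3 (0x06): sum1=142, sum2=74
  after byte 4 (0xB5): sum1=68, sum2=142
Checksum = sum2·256 + sum1 = 142·256 + 68 = 36420 = 0x8E44.

8E44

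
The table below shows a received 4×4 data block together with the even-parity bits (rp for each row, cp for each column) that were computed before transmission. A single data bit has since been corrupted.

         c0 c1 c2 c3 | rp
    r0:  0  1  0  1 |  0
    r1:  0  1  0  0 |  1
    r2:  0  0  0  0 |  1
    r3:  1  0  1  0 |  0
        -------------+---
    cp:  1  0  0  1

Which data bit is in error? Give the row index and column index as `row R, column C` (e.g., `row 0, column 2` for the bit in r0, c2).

Recompute each row's even parity and compare to rp:
  r0: data parity 0, sent rp 0 → ok
  r1: data parity 1, sent rp 1 → ok
  r2: data parity 0, sent rp 1 → mismatch
  r3: data parity 0, sent rp 0 → ok
Recompute each column's even parity and compare to cp:
  c0: data parity 1, sent cp 1 → ok
  c1: data parity 0, sent cp 0 → ok
  c2: data parity 1, sent cp 0 → mismatch
  c3: data parity 1, sent cp 1 → ok
Exactly one row (r2) and one column (c2) fail → the flipped bit is at their intersection.

row 2, column 2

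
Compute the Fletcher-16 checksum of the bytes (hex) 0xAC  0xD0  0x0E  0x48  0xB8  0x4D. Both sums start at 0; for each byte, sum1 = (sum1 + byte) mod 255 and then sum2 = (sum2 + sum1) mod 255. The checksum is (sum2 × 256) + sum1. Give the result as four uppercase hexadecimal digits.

EFD9

Running sums (mod 255):
  after byte 0 (0xAC): sum1=172, sum2=172
  after byte 1 (0xD0): sum1=125, sum2=42
  after byte 2 (0x0E): sum1=139, sum2=181
  after byte 3 (0x48): sum1=211, sum2=137
  after byte 4 (0xB8): sum1=140, sum2=22
  after byte 5 (0x4D): sum1=217, sum2=239
Checksum = sum2·256 + sum1 = 239·256 + 217 = 61401 = 0xEFD9.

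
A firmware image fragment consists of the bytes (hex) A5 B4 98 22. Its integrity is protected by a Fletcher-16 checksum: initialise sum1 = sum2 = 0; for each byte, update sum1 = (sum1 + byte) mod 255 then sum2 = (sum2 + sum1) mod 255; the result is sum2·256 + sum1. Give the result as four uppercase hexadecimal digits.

Running sums (mod 255):
  after byte 0 (A5): sum1=165, sum2=165
  after byte 1 (B4): sum1=90, sum2=0
  after byte 2 (98): sum1=242, sum2=242
  after byte 3 (22): sum1=21, sum2=8
Checksum = sum2·256 + sum1 = 8·256 + 21 = 2069 = 0x0815.

0815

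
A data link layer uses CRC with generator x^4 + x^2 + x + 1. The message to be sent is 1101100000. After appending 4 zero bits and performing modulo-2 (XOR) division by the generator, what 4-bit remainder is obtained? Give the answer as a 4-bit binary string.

1001

Append 4 zeros: 11011000000000. Divide by 10111 (XOR where the leading bit is 1):
  pos 0: 11011 XOR 10111 = 01100
  pos 1: 11000 XOR 10111 = 01111
  pos 2: 11110 XOR 10111 = 01001
  pos 3: 10010 XOR 10111 = 00101
  pos 5: 10100 XOR 10111 = 00011
  pos 8: 11000 XOR 10111 = 01111
  pos 9: 11110 XOR 10111 = 01001
Remainder (last 4 bits) = 1001. This is the CRC / FCS.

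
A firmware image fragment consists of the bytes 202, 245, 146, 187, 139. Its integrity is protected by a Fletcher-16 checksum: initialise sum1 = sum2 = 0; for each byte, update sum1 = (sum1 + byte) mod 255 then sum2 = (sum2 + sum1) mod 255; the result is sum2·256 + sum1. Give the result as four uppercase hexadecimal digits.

889A

Running sums (mod 255):
  after byte 0 (202): sum1=202, sum2=202
  after byte 1 (245): sum1=192, sum2=139
  after byte 2 (146): sum1=83, sum2=222
  after byte 3 (187): sum1=15, sum2=237
  after byte 4 (139): sum1=154, sum2=136
Checksum = sum2·256 + sum1 = 136·256 + 154 = 34970 = 0x889A.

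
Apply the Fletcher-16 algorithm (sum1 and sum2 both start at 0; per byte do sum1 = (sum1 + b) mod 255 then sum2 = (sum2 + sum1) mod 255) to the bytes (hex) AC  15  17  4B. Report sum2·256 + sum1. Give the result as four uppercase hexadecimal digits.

6B24

Running sums (mod 255):
  after byte 0 (AC): sum1=172, sum2=172
  after byte 1 (15): sum1=193, sum2=110
  after byte 2 (17): sum1=216, sum2=71
  after byte 3 (4B): sum1=36, sum2=107
Checksum = sum2·256 + sum1 = 107·256 + 36 = 27428 = 0x6B24.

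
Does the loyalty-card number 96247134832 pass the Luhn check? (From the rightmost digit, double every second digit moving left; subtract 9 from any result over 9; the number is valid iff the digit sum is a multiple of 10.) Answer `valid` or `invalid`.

From the right, keep odd positions and double even positions (subtract 9 from any doubled value over 9):
  doubled (positions 2,4,...): 6 8 2 8 3 → sum 27
  kept (positions 1,3,...): 2 8 3 7 2 9 → sum 31
Total = 58.
58 mod 10 = 8, so the number is invalid.

invalid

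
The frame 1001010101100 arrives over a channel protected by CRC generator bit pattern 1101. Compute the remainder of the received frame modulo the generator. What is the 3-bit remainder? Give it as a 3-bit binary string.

Modulo-2 division of 1001010101100 by 1101:
  pos 0: 1001 XOR 1101 = 0100
  pos 1: 1000 XOR 1101 = 0101
  pos 2: 1011 XOR 1101 = 0110
  pos 3: 1100 XOR 1101 = 0001
  pos 6: 1101 XOR 1101 = 0000
Remainder = 100 (nonzero — an error is detected).

100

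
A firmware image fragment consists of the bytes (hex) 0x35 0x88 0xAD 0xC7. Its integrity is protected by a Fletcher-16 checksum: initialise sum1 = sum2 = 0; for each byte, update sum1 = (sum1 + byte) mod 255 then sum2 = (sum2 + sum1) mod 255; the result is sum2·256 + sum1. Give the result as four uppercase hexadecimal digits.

9133

Running sums (mod 255):
  after byte 0 (0x35): sum1=53, sum2=53
  after byte 1 (0x88): sum1=189, sum2=242
  after byte 2 (0xAD): sum1=107, sum2=94
  after byte 3 (0xC7): sum1=51, sum2=145
Checksum = sum2·256 + sum1 = 145·256 + 51 = 37171 = 0x9133.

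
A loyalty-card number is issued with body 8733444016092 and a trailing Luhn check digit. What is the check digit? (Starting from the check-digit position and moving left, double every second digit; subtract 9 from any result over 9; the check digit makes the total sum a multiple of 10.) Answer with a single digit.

Partial digits right→left: 2 9 0 6 1 0 4 4 4 3 3 7 8
Double every second digit counting from the check-digit position (so the 1st, 3rd, 5th, ... of the partial from the right).
  doubled (with −9 where >9): 4 0 2 8 8 6 7 → sum 35
  kept as-is: 9 6 0 4 3 7 → sum 29
Total = 35 + 29 = 64.
Check digit = (10 − (64 mod 10)) mod 10 = 6.

6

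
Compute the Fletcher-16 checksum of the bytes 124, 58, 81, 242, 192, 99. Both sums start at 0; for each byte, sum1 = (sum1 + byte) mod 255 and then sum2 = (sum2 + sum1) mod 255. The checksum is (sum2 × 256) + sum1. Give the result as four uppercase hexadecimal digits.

Running sums (mod 255):
  after byte 0 (124): sum1=124, sum2=124
  after byte 1 (58): sum1=182, sum2=51
  after byte 2 (81): sum1=8, sum2=59
  after byte 3 (242): sum1=250, sum2=54
  after byte 4 (192): sum1=187, sum2=241
  after byte 5 (99): sum1=31, sum2=17
Checksum = sum2·256 + sum1 = 17·256 + 31 = 4383 = 0x111F.

111F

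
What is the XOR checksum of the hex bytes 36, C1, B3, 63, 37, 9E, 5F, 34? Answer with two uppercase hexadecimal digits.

XOR the bytes together:
  start with 0x36
  0x36 ⊕ 0xC1 = 0xF7
  0xF7 ⊕ 0xB3 = 0x44
  0x44 ⊕ 0x63 = 0x27
  0x27 ⊕ 0x37 = 0x10
  0x10 ⊕ 0x9E = 0x8E
  0x8E ⊕ 0x5F = 0xD1
  0xD1 ⊕ 0x34 = 0xE5

E5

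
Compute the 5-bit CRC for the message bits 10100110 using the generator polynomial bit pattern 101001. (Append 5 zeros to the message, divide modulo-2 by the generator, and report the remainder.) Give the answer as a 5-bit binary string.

Append 5 zeros: 1010011000000. Divide by 101001 (XOR where the leading bit is 1):
  pos 0: 101001 XOR 101001 = 000000
  pos 6: 100000 XOR 101001 = 001001
Remainder (last 5 bits) = 10010. This is the CRC / FCS.

10010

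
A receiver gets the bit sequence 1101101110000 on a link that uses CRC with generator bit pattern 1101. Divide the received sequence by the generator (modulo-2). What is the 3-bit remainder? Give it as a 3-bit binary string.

000

Modulo-2 division of 1101101110000 by 1101:
  pos 0: 1101 XOR 1101 = 0000
  pos 4: 1011 XOR 1101 = 0110
  pos 5: 1101 XOR 1101 = 0000
Remainder = 000 (zero — the frame passes the CRC check).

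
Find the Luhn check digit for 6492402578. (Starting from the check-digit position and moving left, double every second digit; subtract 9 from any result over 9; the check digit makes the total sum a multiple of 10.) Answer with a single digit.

Partial digits right→left: 8 7 5 2 0 4 2 9 4 6
Double every second digit counting from the check-digit position (so the 1st, 3rd, 5th, ... of the partial from the right).
  doubled (with −9 where >9): 7 1 0 4 8 → sum 20
  kept as-is: 7 2 4 9 6 → sum 28
Total = 20 + 28 = 48.
Check digit = (10 − (48 mod 10)) mod 10 = 2.

2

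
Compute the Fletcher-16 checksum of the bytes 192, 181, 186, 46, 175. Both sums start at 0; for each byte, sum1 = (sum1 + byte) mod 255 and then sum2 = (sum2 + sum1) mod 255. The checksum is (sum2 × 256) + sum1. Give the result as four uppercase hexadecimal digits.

Running sums (mod 255):
  after byte 0 (192): sum1=192, sum2=192
  after byte 1 (181): sum1=118, sum2=55
  after byte 2 (186): sum1=49, sum2=104
  after byte 3 (46): sum1=95, sum2=199
  after byte 4 (175): sum1=15, sum2=214
Checksum = sum2·256 + sum1 = 214·256 + 15 = 54799 = 0xD60F.

D60F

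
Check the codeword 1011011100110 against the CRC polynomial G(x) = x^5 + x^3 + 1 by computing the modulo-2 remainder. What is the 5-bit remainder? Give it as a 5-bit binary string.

00000

Modulo-2 division of 1011011100110 by 101001:
  pos 0: 101101 XOR 101001 = 000100
  pos 3: 100110 XOR 101001 = 001111
  pos 5: 111101 XOR 101001 = 010100
  pos 6: 101001 XOR 101001 = 000000
Remainder = 00000 (zero — the frame passes the CRC check).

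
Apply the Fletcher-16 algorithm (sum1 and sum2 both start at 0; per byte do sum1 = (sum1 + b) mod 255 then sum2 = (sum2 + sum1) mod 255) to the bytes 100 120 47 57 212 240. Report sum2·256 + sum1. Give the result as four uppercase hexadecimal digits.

B70B

Running sums (mod 255):
  after byte 0 (100): sum1=100, sum2=100
  after byte 1 (120): sum1=220, sum2=65
  after byte 2 (47): sum1=12, sum2=77
  after byte 3 (57): sum1=69, sum2=146
  after byte 4 (212): sum1=26, sum2=172
  after byte 5 (240): sum1=11, sum2=183
Checksum = sum2·256 + sum1 = 183·256 + 11 = 46859 = 0xB70B.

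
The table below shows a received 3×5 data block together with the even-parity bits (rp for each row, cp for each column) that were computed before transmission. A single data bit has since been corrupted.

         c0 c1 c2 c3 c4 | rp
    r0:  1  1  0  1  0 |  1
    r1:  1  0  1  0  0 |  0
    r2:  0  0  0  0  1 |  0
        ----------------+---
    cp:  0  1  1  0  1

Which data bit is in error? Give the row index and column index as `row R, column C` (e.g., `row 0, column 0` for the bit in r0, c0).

Recompute each row's even parity and compare to rp:
  r0: data parity 1, sent rp 1 → ok
  r1: data parity 0, sent rp 0 → ok
  r2: data parity 1, sent rp 0 → mismatch
Recompute each column's even parity and compare to cp:
  c0: data parity 0, sent cp 0 → ok
  c1: data parity 1, sent cp 1 → ok
  c2: data parity 1, sent cp 1 → ok
  c3: data parity 1, sent cp 0 → mismatch
  c4: data parity 1, sent cp 1 → ok
Exactly one row (r2) and one column (c3) fail → the flipped bit is at their intersection.

row 2, column 3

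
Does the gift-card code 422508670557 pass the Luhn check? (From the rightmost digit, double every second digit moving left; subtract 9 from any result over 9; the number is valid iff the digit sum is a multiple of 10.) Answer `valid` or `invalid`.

valid

From the right, keep odd positions and double even positions (subtract 9 from any doubled value over 9):
  doubled (positions 2,4,...): 1 0 3 0 4 8 → sum 16
  kept (positions 1,3,...): 7 5 7 8 5 2 → sum 34
Total = 50.
50 mod 10 = 0, so the number is valid.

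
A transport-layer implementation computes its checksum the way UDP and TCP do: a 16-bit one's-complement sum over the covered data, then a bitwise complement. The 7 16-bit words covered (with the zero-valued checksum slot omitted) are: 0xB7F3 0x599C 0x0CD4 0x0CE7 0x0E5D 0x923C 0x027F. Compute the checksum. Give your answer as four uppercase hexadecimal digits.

One's-complement addition (fold any carry out of bit 15 back into bit 0):
  0xB7F3 + 0x599C = 0x1118F → wrap carry → 0x1190
  0x1190 + 0x0CD4 = 0x01E64
  0x1E64 + 0x0CE7 = 0x02B4B
  0x2B4B + 0x0E5D = 0x039A8
  0x39A8 + 0x923C = 0x0CBE4
  0xCBE4 + 0x027F = 0x0CE63
One's-complement sum = 0xCE63.
Checksum = ~0xCE63 & 0xFFFF = 0x319C.

319C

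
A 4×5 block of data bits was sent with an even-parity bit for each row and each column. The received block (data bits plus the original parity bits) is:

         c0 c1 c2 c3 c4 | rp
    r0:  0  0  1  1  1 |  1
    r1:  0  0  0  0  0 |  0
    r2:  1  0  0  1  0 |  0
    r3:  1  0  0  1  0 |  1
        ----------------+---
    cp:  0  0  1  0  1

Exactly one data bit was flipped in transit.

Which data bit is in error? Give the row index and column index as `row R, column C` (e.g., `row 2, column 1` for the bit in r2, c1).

row 3, column 3

Recompute each row's even parity and compare to rp:
  r0: data parity 1, sent rp 1 → ok
  r1: data parity 0, sent rp 0 → ok
  r2: data parity 0, sent rp 0 → ok
  r3: data parity 0, sent rp 1 → mismatch
Recompute each column's even parity and compare to cp:
  c0: data parity 0, sent cp 0 → ok
  c1: data parity 0, sent cp 0 → ok
  c2: data parity 1, sent cp 1 → ok
  c3: data parity 1, sent cp 0 → mismatch
  c4: data parity 1, sent cp 1 → ok
Exactly one row (r3) and one column (c3) fail → the flipped bit is at their intersection.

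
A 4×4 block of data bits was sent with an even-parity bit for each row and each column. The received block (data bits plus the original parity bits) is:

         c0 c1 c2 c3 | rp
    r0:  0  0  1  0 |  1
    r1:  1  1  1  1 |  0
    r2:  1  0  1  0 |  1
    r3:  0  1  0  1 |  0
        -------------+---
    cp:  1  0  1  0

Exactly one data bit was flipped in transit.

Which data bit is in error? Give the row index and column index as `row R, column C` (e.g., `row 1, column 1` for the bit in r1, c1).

Recompute each row's even parity and compare to rp:
  r0: data parity 1, sent rp 1 → ok
  r1: data parity 0, sent rp 0 → ok
  r2: data parity 0, sent rp 1 → mismatch
  r3: data parity 0, sent rp 0 → ok
Recompute each column's even parity and compare to cp:
  c0: data parity 0, sent cp 1 → mismatch
  c1: data parity 0, sent cp 0 → ok
  c2: data parity 1, sent cp 1 → ok
  c3: data parity 0, sent cp 0 → ok
Exactly one row (r2) and one column (c0) fail → the flipped bit is at their intersection.

row 2, column 0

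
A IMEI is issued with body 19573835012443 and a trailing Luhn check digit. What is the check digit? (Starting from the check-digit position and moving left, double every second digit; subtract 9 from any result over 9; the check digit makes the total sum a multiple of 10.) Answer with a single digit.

4

Partial digits right→left: 3 4 4 2 1 0 5 3 8 3 7 5 9 1
Double every second digit counting from the check-digit position (so the 1st, 3rd, 5th, ... of the partial from the right).
  doubled (with −9 where >9): 6 8 2 1 7 5 9 → sum 38
  kept as-is: 4 2 0 3 3 5 1 → sum 18
Total = 38 + 18 = 56.
Check digit = (10 − (56 mod 10)) mod 10 = 4.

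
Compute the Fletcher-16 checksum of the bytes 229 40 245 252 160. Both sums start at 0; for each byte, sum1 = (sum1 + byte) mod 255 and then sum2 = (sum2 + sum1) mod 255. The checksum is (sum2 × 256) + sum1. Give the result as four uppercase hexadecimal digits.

Running sums (mod 255):
  after byte 0 (229): sum1=229, sum2=229
  after byte 1 (40): sum1=14, sum2=243
  after byte 2 (245): sum1=4, sum2=247
  after byte 3 (252): sum1=1, sum2=248
  after byte 4 (160): sum1=161, sum2=154
Checksum = sum2·256 + sum1 = 154·256 + 161 = 39585 = 0x9AA1.

9AA1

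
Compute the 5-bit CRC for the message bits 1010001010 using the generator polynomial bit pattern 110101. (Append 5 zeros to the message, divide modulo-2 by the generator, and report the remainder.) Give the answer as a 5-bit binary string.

01111

Append 5 zeros: 101000101000000. Divide by 110101 (XOR where the leading bit is 1):
  pos 0: 101000 XOR 110101 = 011101
  pos 1: 111011 XOR 110101 = 001110
  pos 3: 111001 XOR 110101 = 001100
  pos 5: 110000 XOR 110101 = 000101
  pos 8: 101000 XOR 110101 = 011101
  pos 9: 111010 XOR 110101 = 001111
Remainder (last 5 bits) = 01111. This is the CRC / FCS.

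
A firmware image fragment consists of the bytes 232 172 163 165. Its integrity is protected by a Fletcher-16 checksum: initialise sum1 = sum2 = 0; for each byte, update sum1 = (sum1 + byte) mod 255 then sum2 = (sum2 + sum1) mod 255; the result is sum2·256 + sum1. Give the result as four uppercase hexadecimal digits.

96DE

Running sums (mod 255):
  after byte 0 (232): sum1=232, sum2=232
  after byte 1 (172): sum1=149, sum2=126
  after byte 2 (163): sum1=57, sum2=183
  after byte 3 (165): sum1=222, sum2=150
Checksum = sum2·256 + sum1 = 150·256 + 222 = 38622 = 0x96DE.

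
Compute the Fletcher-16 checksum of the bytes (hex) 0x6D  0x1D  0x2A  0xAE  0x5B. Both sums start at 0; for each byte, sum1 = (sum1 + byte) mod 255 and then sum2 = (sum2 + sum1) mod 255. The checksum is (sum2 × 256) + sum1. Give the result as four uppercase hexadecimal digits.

Running sums (mod 255):
  after byte 0 (0x6D): sum1=109, sum2=109
  after byte 1 (0x1D): sum1=138, sum2=247
  after byte 2 (0x2A): sum1=180, sum2=172
  after byte 3 (0xAE): sum1=99, sum2=16
  after byte 4 (0x5B): sum1=190, sum2=206
Checksum = sum2·256 + sum1 = 206·256 + 190 = 52926 = 0xCEBE.

CEBE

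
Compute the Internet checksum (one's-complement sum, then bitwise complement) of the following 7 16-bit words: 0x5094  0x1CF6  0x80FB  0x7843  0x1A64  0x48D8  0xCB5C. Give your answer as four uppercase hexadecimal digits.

One's-complement addition (fold any carry out of bit 15 back into bit 0):
  0x5094 + 0x1CF6 = 0x06D8A
  0x6D8A + 0x80FB = 0x0EE85
  0xEE85 + 0x7843 = 0x166C8 → wrap carry → 0x66C9
  0x66C9 + 0x1A64 = 0x0812D
  0x812D + 0x48D8 = 0x0CA05
  0xCA05 + 0xCB5C = 0x19561 → wrap carry → 0x9562
One's-complement sum = 0x9562.
Checksum = ~0x9562 & 0xFFFF = 0x6A9D.

6A9D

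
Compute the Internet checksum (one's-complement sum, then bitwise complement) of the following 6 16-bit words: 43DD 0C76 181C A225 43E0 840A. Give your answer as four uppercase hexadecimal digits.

One's-complement addition (fold any carry out of bit 15 back into bit 0):
  0x43DD + 0x0C76 = 0x05053
  0x5053 + 0x181C = 0x0686F
  0x686F + 0xA225 = 0x10A94 → wrap carry → 0x0A95
  0x0A95 + 0x43E0 = 0x04E75
  0x4E75 + 0x840A = 0x0D27F
One's-complement sum = 0xD27F.
Checksum = ~0xD27F & 0xFFFF = 0x2D80.

2D80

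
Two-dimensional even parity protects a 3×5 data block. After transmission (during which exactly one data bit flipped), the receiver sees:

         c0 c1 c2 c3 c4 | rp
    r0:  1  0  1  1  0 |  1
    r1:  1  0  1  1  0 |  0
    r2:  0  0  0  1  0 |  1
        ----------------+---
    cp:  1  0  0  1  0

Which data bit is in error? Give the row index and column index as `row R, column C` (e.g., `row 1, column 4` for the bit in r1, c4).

row 1, column 0

Recompute each row's even parity and compare to rp:
  r0: data parity 1, sent rp 1 → ok
  r1: data parity 1, sent rp 0 → mismatch
  r2: data parity 1, sent rp 1 → ok
Recompute each column's even parity and compare to cp:
  c0: data parity 0, sent cp 1 → mismatch
  c1: data parity 0, sent cp 0 → ok
  c2: data parity 0, sent cp 0 → ok
  c3: data parity 1, sent cp 1 → ok
  c4: data parity 0, sent cp 0 → ok
Exactly one row (r1) and one column (c0) fail → the flipped bit is at their intersection.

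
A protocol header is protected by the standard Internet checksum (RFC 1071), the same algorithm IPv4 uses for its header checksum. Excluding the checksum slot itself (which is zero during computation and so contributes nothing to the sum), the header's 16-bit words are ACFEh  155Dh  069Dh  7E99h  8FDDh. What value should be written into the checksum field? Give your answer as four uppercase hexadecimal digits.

2890

One's-complement addition (fold any carry out of bit 15 back into bit 0):
  0xACFE + 0x155D = 0x0C25B
  0xC25B + 0x069D = 0x0C8F8
  0xC8F8 + 0x7E99 = 0x14791 → wrap carry → 0x4792
  0x4792 + 0x8FDD = 0x0D76F
One's-complement sum = 0xD76F.
Checksum = ~0xD76F & 0xFFFF = 0x2890.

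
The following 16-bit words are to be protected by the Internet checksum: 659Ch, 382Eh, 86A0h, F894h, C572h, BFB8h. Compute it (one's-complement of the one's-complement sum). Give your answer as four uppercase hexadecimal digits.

5DD4

One's-complement addition (fold any carry out of bit 15 back into bit 0):
  0x659C + 0x382E = 0x09DCA
  0x9DCA + 0x86A0 = 0x1246A → wrap carry → 0x246B
  0x246B + 0xF894 = 0x11CFF → wrap carry → 0x1D00
  0x1D00 + 0xC572 = 0x0E272
  0xE272 + 0xBFB8 = 0x1A22A → wrap carry → 0xA22B
One's-complement sum = 0xA22B.
Checksum = ~0xA22B & 0xFFFF = 0x5DD4.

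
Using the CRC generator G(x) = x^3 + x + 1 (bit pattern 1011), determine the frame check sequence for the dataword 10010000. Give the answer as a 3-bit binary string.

010

Append 3 zeros: 10010000000. Divide by 1011 (XOR where the leading bit is 1):
  pos 0: 1001 XOR 1011 = 0010
  pos 2: 1000 XOR 1011 = 0011
  pos 4: 1100 XOR 1011 = 0111
  pos 5: 1110 XOR 1011 = 0101
  pos 6: 1010 XOR 1011 = 0001
Remainder (last 3 bits) = 010. This is the CRC / FCS.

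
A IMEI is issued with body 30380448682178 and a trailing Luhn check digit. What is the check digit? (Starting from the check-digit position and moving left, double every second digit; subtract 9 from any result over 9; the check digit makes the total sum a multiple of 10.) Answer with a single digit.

Partial digits right→left: 8 7 1 2 8 6 8 4 4 0 8 3 0 3
Double every second digit counting from the check-digit position (so the 1st, 3rd, 5th, ... of the partial from the right).
  doubled (with −9 where >9): 7 2 7 7 8 7 0 → sum 38
  kept as-is: 7 2 6 4 0 3 3 → sum 25
Total = 38 + 25 = 63.
Check digit = (10 − (63 mod 10)) mod 10 = 7.

7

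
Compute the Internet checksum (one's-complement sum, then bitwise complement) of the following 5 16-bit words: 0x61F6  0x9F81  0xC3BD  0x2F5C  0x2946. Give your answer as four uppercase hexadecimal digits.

E227

One's-complement addition (fold any carry out of bit 15 back into bit 0):
  0x61F6 + 0x9F81 = 0x10177 → wrap carry → 0x0178
  0x0178 + 0xC3BD = 0x0C535
  0xC535 + 0x2F5C = 0x0F491
  0xF491 + 0x2946 = 0x11DD7 → wrap carry → 0x1DD8
One's-complement sum = 0x1DD8.
Checksum = ~0x1DD8 & 0xFFFF = 0xE227.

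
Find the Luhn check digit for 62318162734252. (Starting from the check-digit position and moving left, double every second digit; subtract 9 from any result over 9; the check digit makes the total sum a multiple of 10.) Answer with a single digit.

5

Partial digits right→left: 2 5 2 4 3 7 2 6 1 8 1 3 2 6
Double every second digit counting from the check-digit position (so the 1st, 3rd, 5th, ... of the partial from the right).
  doubled (with −9 where >9): 4 4 6 4 2 2 4 → sum 26
  kept as-is: 5 4 7 6 8 3 6 → sum 39
Total = 26 + 39 = 65.
Check digit = (10 − (65 mod 10)) mod 10 = 5.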